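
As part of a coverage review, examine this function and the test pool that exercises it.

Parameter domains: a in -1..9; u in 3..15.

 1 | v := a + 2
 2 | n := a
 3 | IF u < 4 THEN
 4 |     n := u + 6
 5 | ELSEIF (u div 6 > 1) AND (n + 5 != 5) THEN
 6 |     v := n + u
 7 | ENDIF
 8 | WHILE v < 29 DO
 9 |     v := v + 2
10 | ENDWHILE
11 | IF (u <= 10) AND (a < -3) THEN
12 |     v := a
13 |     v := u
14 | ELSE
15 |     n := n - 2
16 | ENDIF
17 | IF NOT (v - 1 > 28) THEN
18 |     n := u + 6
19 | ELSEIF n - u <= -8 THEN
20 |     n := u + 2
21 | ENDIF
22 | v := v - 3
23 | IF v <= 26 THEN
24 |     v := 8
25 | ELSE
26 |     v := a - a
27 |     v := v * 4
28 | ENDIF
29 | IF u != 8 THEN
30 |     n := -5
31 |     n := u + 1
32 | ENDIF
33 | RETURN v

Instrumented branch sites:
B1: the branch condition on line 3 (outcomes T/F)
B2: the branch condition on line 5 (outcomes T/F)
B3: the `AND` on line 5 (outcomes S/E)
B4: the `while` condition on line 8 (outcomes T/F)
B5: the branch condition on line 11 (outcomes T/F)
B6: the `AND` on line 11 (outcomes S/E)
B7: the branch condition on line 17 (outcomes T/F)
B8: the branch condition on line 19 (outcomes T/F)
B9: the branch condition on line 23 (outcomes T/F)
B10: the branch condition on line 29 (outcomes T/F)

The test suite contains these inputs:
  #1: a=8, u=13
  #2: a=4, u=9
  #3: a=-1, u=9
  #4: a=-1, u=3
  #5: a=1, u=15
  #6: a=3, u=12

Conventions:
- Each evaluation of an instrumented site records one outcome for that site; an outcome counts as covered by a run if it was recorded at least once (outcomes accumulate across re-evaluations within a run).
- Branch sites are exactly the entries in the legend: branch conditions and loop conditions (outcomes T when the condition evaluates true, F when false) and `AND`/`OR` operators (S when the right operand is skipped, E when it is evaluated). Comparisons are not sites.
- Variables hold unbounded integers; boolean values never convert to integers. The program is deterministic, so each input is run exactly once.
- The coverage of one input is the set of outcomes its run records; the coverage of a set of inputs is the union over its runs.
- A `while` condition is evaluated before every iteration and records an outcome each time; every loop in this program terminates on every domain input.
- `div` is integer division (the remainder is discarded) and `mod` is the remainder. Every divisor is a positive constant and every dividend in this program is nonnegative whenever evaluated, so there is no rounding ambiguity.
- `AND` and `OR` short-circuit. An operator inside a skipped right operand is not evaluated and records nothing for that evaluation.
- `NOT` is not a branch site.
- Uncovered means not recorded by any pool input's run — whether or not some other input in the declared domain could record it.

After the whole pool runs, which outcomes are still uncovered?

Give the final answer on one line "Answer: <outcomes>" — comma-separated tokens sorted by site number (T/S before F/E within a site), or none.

run #1 (a=8, u=13) runs B1->F, B3->E, B2->T, B4->T, B4->T, B4->T, B4->T, B4->F, B6->S, B5->F, B7->T, B9->T, B10->T; records B1=F, B2=T, B3=E, B4=T, B4=F, B5=F, B6=S, B7=T, B9=T, B10=T
run #2 (a=4, u=9) runs B1->F, B3->S, B2->F, B4->T, B4->T, B4->T, B4->T, B4->T, B4->T, B4->T, B4->T, B4->T, B4->T, B4->T, ...; records B1=F, B2=F, B3=S, B4=T, B4=F, B5=F, B6=E, B7=F, B8=F, B9=F, B10=T
run #3 (a=-1, u=9) runs B1->F, B3->S, B2->F, B4->T, B4->T, B4->T, B4->T, B4->T, B4->T, B4->T, B4->T, B4->T, B4->T, B4->T, ...; records B1=F, B2=F, B3=S, B4=T, B4=F, B5=F, B6=E, B7=T, B9=T, B10=T
run #4 (a=-1, u=3) runs B1->T, B4->T, B4->T, B4->T, B4->T, B4->T, B4->T, B4->T, B4->T, B4->T, B4->T, B4->T, B4->T, B4->T, ...; records B1=T, B4=T, B4=F, B5=F, B6=E, B7=T, B9=T, B10=T
run #5 (a=1, u=15) runs B1->F, B3->E, B2->T, B4->T, B4->T, B4->T, B4->T, B4->T, B4->T, B4->T, B4->F, B6->S, B5->F, B7->F, ...; records B1=F, B2=T, B3=E, B4=T, B4=F, B5=F, B6=S, B7=F, B8=T, B9=F, B10=T
run #6 (a=3, u=12) runs B1->F, B3->E, B2->T, B4->T, B4->T, B4->T, B4->T, B4->T, B4->T, B4->T, B4->F, B6->S, B5->F, B7->T, ...; records B1=F, B2=T, B3=E, B4=T, B4=F, B5=F, B6=S, B7=T, B9=T, B10=T
union over the pool: B1=T, B1=F, B2=T, B2=F, B3=S, B3=E, B4=T, B4=F, B5=F, B6=S, B6=E, B7=T, B7=F, B8=T, B8=F, B9=T, B9=F, B10=T
uncovered (2 of 20): B5=T, B10=F

Answer: B5=T, B10=F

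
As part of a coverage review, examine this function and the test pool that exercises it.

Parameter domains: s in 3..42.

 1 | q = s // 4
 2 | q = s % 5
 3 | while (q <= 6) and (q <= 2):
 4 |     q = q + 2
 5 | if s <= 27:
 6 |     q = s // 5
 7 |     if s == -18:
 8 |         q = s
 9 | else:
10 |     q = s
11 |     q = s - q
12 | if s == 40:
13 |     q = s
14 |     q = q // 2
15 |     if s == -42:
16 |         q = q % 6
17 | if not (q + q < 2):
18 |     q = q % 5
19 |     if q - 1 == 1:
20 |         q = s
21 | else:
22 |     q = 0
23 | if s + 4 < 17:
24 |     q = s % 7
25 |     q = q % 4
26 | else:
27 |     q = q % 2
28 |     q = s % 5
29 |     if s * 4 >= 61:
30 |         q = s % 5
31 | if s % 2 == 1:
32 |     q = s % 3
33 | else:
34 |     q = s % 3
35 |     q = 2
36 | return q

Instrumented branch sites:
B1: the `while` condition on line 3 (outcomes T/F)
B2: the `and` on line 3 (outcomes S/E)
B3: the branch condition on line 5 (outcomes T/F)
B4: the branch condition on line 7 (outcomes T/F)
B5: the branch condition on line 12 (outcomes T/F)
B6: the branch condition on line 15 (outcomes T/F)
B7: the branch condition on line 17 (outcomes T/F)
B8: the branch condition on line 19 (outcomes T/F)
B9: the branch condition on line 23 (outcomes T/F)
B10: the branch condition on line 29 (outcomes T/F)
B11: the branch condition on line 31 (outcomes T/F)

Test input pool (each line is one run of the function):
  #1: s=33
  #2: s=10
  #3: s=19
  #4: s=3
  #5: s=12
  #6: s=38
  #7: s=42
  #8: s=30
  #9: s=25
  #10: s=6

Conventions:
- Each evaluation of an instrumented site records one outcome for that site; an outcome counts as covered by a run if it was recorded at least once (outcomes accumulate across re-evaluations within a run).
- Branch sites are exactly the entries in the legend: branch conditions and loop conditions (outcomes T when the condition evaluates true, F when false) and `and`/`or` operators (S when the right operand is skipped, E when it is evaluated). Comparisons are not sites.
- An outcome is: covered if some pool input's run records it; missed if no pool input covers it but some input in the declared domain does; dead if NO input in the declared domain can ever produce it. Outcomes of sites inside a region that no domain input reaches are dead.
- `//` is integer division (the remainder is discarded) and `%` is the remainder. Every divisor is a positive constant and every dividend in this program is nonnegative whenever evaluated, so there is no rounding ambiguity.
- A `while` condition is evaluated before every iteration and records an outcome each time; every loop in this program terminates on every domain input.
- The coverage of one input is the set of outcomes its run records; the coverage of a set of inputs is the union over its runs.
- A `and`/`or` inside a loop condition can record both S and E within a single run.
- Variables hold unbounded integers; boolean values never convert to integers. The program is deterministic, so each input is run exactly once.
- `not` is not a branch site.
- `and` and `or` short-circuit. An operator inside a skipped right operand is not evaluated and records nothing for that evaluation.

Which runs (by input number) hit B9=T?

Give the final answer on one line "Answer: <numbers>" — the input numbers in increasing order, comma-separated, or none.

input #1 (s=33): does not record B9=T
input #2 (s=10): records B9=T
input #3 (s=19): does not record B9=T
input #4 (s=3): records B9=T
input #5 (s=12): records B9=T
input #6 (s=38): does not record B9=T
input #7 (s=42): does not record B9=T
input #8 (s=30): does not record B9=T
input #9 (s=25): does not record B9=T
input #10 (s=6): records B9=T

Answer: 2, 4, 5, 10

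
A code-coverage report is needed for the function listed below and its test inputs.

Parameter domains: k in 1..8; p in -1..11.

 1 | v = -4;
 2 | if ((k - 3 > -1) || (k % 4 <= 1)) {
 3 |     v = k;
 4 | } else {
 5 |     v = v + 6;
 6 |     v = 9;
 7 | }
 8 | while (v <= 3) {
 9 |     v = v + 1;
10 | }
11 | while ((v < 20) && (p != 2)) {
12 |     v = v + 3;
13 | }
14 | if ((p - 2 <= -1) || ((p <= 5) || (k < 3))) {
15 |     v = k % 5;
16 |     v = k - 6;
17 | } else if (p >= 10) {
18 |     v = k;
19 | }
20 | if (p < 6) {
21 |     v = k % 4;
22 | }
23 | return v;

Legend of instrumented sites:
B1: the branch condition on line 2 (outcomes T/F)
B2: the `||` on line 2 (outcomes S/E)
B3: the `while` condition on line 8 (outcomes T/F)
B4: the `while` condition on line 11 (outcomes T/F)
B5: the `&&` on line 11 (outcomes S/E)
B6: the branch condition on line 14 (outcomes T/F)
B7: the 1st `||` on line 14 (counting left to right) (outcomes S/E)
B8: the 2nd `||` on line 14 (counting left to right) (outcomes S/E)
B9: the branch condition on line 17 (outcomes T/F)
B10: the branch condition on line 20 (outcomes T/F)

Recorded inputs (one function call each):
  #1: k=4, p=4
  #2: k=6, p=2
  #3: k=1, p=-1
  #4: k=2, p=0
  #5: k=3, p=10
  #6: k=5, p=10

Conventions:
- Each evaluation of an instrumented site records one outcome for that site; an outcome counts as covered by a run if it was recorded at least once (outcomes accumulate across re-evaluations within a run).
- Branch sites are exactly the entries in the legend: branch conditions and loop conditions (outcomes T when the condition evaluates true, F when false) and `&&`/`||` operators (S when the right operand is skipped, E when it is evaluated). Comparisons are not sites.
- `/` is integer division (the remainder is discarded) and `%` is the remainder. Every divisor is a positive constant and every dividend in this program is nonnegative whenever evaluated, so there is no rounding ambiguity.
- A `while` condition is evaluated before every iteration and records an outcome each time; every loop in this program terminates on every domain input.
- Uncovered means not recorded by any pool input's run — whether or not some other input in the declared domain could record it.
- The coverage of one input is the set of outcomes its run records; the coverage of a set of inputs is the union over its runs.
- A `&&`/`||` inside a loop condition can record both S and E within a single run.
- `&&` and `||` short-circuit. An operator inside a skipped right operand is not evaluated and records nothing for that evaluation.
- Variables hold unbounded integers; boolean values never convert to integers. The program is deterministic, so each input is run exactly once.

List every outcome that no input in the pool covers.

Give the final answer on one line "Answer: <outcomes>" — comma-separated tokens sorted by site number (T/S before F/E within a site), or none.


test 1 (k=4, p=4) hits B1=T, B2=S, B3=F, B4=T, B4=F, B5=S, B5=E, B6=T, B7=E, B8=S, B10=T
test 2 (k=6, p=2) hits B1=T, B2=S, B3=F, B4=F, B5=E, B6=T, B7=E, B8=S, B10=T
test 3 (k=1, p=-1) hits B1=T, B2=E, B3=T, B3=F, B4=T, B4=F, B5=S, B5=E, B6=T, B7=S, B10=T
test 4 (k=2, p=0) hits B1=F, B2=E, B3=F, B4=T, B4=F, B5=S, B5=E, B6=T, B7=S, B10=T
test 5 (k=3, p=10) hits B1=T, B2=S, B3=T, B3=F, B4=T, B4=F, B5=S, B5=E, B6=F, B7=E, B8=E, B9=T, B10=F
test 6 (k=5, p=10) hits B1=T, B2=S, B3=F, B4=T, B4=F, B5=S, B5=E, B6=F, B7=E, B8=E, B9=T, B10=F
union over the pool: B1=T, B1=F, B2=S, B2=E, B3=T, B3=F, B4=T, B4=F, B5=S, B5=E, B6=T, B6=F, B7=S, B7=E, B8=S, B8=E, B9=T, B10=T, B10=F
uncovered (1 of 20): B9=F
Answer: B9=F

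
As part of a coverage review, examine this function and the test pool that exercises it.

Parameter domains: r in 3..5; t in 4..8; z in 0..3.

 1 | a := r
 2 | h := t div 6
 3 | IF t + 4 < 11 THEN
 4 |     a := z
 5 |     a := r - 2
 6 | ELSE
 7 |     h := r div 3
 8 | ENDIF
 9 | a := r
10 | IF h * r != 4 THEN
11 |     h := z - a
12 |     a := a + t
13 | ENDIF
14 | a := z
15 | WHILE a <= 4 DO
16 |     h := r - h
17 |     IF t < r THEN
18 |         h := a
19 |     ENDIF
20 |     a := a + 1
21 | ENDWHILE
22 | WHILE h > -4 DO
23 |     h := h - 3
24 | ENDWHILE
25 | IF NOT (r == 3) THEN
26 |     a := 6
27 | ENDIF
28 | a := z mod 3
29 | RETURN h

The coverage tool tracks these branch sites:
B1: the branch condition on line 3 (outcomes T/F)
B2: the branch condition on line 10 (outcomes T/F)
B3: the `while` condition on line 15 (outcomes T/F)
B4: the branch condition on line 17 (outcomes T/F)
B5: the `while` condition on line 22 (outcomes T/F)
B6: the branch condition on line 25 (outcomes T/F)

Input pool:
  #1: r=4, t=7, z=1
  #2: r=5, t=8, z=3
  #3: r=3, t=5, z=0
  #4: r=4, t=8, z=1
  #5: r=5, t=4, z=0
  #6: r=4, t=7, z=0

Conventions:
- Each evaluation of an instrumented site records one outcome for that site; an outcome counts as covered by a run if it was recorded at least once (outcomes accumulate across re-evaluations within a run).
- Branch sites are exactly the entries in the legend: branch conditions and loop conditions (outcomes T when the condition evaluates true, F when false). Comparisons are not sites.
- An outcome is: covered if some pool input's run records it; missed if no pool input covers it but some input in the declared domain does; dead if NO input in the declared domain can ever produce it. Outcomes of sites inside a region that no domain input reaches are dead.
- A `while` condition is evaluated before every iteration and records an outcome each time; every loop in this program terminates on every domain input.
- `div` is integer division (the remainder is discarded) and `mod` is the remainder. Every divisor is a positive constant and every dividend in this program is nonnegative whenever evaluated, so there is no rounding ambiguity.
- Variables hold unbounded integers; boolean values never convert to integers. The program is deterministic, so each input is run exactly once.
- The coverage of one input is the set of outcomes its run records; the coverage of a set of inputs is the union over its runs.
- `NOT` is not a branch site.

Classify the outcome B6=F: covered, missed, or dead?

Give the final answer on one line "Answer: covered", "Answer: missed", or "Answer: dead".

B6=F is recorded by pool input(s) 3 -> covered

Answer: covered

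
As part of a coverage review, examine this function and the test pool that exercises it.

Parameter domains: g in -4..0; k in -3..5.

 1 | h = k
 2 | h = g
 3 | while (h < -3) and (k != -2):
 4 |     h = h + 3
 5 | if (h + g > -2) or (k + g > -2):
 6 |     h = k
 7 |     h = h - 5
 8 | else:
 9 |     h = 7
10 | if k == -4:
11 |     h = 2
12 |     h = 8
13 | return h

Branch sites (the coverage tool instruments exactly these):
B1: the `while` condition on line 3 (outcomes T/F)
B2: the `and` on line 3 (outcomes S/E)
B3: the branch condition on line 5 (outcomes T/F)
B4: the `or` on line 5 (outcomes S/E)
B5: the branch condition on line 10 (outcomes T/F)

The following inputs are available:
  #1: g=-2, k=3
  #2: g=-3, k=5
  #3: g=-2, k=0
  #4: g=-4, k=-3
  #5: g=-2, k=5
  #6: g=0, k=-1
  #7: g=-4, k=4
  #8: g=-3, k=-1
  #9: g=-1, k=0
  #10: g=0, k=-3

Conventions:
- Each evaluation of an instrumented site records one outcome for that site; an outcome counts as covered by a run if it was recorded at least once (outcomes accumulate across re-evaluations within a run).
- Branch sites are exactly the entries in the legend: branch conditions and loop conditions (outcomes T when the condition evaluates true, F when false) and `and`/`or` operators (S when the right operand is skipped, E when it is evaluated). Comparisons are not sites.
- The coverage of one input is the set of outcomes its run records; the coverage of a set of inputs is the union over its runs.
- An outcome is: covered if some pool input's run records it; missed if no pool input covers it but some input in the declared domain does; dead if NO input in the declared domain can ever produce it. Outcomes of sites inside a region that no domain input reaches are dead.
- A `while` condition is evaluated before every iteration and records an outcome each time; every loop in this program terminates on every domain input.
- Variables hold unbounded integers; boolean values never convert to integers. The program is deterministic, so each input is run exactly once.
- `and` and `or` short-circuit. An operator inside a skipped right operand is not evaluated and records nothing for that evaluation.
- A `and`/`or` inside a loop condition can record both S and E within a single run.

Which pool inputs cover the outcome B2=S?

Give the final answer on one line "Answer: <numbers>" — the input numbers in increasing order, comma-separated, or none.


input #1 (g=-2, k=3): covers B2=S
input #2 (g=-3, k=5): covers B2=S
input #3 (g=-2, k=0): covers B2=S
input #4 (g=-4, k=-3): covers B2=S
input #5 (g=-2, k=5): covers B2=S
input #6 (g=0, k=-1): covers B2=S
input #7 (g=-4, k=4): covers B2=S
input #8 (g=-3, k=-1): covers B2=S
input #9 (g=-1, k=0): covers B2=S
input #10 (g=0, k=-3): covers B2=S
Answer: 1, 2, 3, 4, 5, 6, 7, 8, 9, 10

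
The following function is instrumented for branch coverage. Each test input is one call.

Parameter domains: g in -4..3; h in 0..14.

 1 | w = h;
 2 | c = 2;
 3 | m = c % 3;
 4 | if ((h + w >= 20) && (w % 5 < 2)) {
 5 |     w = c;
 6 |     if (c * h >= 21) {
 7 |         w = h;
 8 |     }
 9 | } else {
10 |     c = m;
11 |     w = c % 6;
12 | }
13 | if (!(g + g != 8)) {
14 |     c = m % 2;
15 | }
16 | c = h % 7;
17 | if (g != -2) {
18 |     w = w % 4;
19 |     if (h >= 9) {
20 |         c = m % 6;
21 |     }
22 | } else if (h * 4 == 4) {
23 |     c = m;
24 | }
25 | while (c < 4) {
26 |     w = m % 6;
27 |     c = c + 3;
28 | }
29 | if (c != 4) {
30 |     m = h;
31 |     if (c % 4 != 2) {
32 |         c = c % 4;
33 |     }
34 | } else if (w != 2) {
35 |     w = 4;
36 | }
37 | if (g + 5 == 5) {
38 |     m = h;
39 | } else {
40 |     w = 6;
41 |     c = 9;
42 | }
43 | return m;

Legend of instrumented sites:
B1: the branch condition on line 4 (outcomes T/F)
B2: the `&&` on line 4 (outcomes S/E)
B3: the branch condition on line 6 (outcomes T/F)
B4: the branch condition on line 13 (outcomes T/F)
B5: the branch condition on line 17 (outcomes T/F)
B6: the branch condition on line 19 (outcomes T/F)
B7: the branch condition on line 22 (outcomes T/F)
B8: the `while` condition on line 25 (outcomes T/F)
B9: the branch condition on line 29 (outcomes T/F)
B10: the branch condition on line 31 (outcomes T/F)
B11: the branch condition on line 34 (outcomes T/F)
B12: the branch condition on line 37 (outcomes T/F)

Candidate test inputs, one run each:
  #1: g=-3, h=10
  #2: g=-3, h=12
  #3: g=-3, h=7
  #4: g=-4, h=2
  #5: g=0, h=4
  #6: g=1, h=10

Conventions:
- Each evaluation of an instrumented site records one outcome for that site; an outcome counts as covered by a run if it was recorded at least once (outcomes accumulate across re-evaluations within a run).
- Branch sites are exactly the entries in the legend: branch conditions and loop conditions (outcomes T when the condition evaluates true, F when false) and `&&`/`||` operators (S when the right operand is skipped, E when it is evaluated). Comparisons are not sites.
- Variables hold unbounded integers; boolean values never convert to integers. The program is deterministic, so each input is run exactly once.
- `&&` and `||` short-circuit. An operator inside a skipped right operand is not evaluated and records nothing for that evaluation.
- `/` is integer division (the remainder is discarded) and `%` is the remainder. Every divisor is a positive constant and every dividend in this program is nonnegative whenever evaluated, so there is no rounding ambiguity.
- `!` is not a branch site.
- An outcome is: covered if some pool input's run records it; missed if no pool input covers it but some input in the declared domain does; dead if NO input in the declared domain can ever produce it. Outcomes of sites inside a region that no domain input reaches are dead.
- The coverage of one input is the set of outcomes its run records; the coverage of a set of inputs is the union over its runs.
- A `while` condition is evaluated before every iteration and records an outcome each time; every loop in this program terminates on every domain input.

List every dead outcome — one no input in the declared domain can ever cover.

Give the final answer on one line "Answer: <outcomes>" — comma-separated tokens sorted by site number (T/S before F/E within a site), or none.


sweeping the full domain (120 inputs) for each outcome:
  B4=T: never recorded by any domain input -> dead
  reachable outcomes have witnesses, e.g. B1=T (e.g. g=-4, h=10), B1=F (e.g. g=-4, h=0), B2=S (e.g. g=-4, h=0), B2=E (e.g. g=-4, h=10)
Answer: B4=T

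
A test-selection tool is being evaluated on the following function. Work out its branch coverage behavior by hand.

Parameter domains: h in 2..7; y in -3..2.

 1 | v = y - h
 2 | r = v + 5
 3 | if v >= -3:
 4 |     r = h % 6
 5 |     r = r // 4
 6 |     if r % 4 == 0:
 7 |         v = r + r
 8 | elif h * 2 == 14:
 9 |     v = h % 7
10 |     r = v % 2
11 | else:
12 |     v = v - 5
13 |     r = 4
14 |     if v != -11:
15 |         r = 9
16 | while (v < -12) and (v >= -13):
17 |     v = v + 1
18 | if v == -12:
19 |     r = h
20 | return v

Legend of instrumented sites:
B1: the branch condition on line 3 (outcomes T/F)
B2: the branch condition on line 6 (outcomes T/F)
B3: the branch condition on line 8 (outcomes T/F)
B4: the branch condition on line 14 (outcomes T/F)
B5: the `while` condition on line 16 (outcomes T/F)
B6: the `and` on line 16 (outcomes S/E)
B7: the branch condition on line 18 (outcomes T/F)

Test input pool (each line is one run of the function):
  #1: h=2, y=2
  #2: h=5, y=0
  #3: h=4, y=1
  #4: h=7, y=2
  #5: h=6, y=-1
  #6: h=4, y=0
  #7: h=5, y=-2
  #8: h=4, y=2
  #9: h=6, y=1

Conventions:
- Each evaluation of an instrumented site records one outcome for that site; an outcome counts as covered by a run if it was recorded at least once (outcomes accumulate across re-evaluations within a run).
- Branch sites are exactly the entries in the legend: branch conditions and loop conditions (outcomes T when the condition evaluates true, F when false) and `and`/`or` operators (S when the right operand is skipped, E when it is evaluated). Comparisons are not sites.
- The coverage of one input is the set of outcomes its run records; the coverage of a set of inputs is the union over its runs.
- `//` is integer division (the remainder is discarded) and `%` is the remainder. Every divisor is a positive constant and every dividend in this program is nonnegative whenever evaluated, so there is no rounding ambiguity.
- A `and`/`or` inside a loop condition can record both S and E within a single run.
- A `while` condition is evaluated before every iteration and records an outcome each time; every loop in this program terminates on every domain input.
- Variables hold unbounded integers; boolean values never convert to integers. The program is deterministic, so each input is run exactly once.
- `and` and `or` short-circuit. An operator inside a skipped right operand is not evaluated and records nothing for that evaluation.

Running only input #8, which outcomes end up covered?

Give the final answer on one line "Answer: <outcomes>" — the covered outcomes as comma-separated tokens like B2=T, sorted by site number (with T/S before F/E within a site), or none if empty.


Event log for input #8 (h=4, y=2):
  B1->T, B2->F, B6->S, B5->F, B7->F
as a set, this run covers: B1=T, B2=F, B5=F, B6=S, B7=F
Answer: B1=T, B2=F, B5=F, B6=S, B7=F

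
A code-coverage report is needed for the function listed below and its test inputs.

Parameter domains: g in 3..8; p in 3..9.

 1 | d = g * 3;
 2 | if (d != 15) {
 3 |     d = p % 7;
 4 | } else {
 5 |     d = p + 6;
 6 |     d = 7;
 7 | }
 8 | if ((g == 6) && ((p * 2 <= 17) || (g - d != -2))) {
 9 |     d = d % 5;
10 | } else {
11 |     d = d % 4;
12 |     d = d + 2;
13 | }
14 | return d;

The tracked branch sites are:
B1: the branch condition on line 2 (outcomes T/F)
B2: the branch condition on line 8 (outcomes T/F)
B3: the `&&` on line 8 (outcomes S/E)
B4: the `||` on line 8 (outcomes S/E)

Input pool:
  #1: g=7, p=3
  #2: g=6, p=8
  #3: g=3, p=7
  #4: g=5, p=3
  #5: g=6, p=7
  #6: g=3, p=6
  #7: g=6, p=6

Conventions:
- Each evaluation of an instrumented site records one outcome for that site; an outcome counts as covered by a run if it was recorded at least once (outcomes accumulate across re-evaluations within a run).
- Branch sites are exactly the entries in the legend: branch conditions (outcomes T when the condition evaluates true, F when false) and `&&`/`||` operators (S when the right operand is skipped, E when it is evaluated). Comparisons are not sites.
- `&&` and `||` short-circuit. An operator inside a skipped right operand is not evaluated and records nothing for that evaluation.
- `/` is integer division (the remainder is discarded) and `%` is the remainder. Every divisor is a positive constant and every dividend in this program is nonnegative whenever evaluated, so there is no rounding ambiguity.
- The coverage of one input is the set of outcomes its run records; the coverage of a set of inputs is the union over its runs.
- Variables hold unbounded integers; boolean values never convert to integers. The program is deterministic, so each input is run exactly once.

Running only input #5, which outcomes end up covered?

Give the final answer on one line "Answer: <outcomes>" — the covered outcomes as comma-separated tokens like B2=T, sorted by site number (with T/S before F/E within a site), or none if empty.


Simulating input #5 (g=6, p=7) step by step:
  B1->T, B3->E, B4->S, B2->T
collecting distinct outcomes: B1=T, B2=T, B3=E, B4=S
Answer: B1=T, B2=T, B3=E, B4=S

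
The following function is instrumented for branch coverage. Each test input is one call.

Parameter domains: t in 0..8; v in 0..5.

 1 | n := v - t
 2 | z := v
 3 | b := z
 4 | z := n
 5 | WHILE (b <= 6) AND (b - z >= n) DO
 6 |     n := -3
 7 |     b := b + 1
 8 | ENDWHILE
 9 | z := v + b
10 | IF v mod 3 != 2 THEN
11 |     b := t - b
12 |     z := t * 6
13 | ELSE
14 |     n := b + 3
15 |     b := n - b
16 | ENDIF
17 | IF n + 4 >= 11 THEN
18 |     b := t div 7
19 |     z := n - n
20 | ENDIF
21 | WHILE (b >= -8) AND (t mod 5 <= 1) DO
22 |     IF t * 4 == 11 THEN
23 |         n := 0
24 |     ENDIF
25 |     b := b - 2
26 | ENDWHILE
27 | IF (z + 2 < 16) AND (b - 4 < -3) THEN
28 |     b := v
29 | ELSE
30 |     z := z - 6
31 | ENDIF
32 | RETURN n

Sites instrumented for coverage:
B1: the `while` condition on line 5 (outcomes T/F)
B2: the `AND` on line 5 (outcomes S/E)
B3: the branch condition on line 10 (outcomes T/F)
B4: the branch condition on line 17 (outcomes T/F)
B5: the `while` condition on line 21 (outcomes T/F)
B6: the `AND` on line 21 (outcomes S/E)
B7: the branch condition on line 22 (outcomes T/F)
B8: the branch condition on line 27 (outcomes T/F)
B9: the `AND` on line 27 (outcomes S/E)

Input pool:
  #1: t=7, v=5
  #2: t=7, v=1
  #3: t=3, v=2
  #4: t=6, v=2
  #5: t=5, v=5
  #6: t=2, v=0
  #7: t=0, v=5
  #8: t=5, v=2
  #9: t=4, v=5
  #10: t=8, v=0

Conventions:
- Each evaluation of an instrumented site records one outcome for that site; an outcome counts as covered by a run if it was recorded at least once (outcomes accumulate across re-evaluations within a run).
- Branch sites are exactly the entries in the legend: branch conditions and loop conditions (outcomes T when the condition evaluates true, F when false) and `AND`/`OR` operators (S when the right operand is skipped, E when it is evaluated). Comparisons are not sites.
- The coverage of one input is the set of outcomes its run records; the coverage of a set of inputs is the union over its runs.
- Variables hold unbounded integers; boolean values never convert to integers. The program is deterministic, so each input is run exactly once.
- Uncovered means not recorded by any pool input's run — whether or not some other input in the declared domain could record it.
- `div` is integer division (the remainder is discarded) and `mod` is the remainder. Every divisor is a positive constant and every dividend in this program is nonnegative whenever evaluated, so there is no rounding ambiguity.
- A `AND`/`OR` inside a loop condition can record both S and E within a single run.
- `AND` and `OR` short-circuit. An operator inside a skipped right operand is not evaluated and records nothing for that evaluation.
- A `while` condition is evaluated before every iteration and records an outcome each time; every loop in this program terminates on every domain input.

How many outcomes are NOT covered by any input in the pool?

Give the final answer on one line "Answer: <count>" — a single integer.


#1 (t=7, v=5) -> covered: B1=T, B1=F, B2=S, B2=E, B3=F, B4=T, B5=F, B6=E, B8=F, B9=E
#2 (t=7, v=1) -> covered: B1=T, B1=F, B2=S, B2=E, B3=T, B4=F, B5=F, B6=E, B8=F, B9=S
#3 (t=3, v=2) -> covered: B1=T, B1=F, B2=S, B2=E, B3=F, B4=T, B5=F, B6=E, B8=T, B9=E
#4 (t=6, v=2) -> covered: B1=T, B1=F, B2=S, B2=E, B3=F, B4=T, B5=T, B5=F, B6=S, B6=E, B7=F, B8=T, B9=E
#5 (t=5, v=5) -> covered: B1=T, B1=F, B2=S, B2=E, B3=F, B4=T, B5=T, B5=F, B6=S, B6=E, B7=F, B8=T, B9=E
#6 (t=2, v=0) -> covered: B1=T, B1=F, B2=S, B2=E, B3=T, B4=F, B5=F, B6=E, B8=T, B9=E
#7 (t=0, v=5) -> covered: B1=F, B2=E, B3=F, B4=T, B5=T, B5=F, B6=S, B6=E, B7=F, B8=T, B9=E
#8 (t=5, v=2) -> covered: B1=T, B1=F, B2=S, B2=E, B3=F, B4=T, B5=T, B5=F, B6=S, B6=E, B7=F, B8=T, B9=E
#9 (t=4, v=5) -> covered: B1=T, B1=F, B2=S, B2=E, B3=F, B4=T, B5=F, B6=E, B8=T, B9=E
#10 (t=8, v=0) -> covered: B1=T, B1=F, B2=S, B2=E, B3=T, B4=F, B5=F, B6=E, B8=F, B9=S
union over the pool: B1=T, B1=F, B2=S, B2=E, B3=T, B3=F, B4=T, B4=F, B5=T, B5=F, B6=S, B6=E, B7=F, B8=T, B8=F, B9=S, B9=E
uncovered (1 of 18): B7=T
Answer: 1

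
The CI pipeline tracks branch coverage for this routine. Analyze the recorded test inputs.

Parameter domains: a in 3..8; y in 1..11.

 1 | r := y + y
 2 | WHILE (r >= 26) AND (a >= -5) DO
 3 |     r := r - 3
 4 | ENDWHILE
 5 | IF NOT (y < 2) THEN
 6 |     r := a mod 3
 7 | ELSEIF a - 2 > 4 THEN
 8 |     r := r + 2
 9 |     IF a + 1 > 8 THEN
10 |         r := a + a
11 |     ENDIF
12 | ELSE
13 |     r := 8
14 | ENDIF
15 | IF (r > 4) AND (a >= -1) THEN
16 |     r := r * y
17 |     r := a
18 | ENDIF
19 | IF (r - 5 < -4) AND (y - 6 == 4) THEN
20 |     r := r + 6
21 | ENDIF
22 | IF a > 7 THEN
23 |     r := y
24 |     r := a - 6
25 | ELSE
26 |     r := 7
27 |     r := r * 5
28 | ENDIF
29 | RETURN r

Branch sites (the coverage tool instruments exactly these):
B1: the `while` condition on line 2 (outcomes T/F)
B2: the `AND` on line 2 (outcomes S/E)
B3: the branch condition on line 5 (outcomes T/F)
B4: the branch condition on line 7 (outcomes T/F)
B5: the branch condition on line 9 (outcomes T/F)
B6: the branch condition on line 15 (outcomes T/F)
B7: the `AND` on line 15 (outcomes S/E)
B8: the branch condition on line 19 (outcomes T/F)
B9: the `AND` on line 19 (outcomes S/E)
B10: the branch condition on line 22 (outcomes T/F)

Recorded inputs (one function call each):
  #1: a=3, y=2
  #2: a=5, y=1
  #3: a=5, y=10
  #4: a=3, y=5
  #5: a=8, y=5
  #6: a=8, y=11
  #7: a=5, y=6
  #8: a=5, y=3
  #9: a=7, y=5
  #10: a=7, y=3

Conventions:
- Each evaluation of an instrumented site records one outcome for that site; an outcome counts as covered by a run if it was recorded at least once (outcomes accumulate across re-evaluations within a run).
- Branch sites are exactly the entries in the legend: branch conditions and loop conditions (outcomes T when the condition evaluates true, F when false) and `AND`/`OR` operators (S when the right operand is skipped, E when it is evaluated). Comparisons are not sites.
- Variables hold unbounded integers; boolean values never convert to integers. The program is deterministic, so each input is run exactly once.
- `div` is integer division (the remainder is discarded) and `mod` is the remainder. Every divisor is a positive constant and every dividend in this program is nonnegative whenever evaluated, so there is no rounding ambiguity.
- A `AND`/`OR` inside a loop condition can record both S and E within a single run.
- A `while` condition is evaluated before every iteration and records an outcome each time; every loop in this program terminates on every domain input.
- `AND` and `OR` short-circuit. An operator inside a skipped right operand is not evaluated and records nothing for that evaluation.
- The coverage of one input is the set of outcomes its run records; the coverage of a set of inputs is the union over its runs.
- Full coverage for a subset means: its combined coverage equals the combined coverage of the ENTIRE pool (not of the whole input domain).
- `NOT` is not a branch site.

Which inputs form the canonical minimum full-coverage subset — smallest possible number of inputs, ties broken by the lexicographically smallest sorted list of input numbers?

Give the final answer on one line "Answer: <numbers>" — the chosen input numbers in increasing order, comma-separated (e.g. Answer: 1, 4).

input #1, a=3, y=2: events B2->S, B1->F, B3->T, B7->S, B6->F, B9->E, B8->F, B10->F; outcomes B1=F, B2=S, B3=T, B6=F, B7=S, B8=F, B9=E, B10=F
input #2, a=5, y=1: events B2->S, B1->F, B3->F, B4->F, B7->E, B6->T, B9->S, B8->F, B10->F; outcomes B1=F, B2=S, B3=F, B4=F, B6=T, B7=E, B8=F, B9=S, B10=F
input #3, a=5, y=10: events B2->S, B1->F, B3->T, B7->S, B6->F, B9->S, B8->F, B10->F; outcomes B1=F, B2=S, B3=T, B6=F, B7=S, B8=F, B9=S, B10=F
input #4, a=3, y=5: events B2->S, B1->F, B3->T, B7->S, B6->F, B9->E, B8->F, B10->F; outcomes B1=F, B2=S, B3=T, B6=F, B7=S, B8=F, B9=E, B10=F
input #5, a=8, y=5: events B2->S, B1->F, B3->T, B7->S, B6->F, B9->S, B8->F, B10->T; outcomes B1=F, B2=S, B3=T, B6=F, B7=S, B8=F, B9=S, B10=T
input #6, a=8, y=11: events B2->S, B1->F, B3->T, B7->S, B6->F, B9->S, B8->F, B10->T; outcomes B1=F, B2=S, B3=T, B6=F, B7=S, B8=F, B9=S, B10=T
input #7, a=5, y=6: events B2->S, B1->F, B3->T, B7->S, B6->F, B9->S, B8->F, B10->F; outcomes B1=F, B2=S, B3=T, B6=F, B7=S, B8=F, B9=S, B10=F
input #8, a=5, y=3: events B2->S, B1->F, B3->T, B7->S, B6->F, B9->S, B8->F, B10->F; outcomes B1=F, B2=S, B3=T, B6=F, B7=S, B8=F, B9=S, B10=F
input #9, a=7, y=5: events B2->S, B1->F, B3->T, B7->S, B6->F, B9->S, B8->F, B10->F; outcomes B1=F, B2=S, B3=T, B6=F, B7=S, B8=F, B9=S, B10=F
input #10, a=7, y=3: events B2->S, B1->F, B3->T, B7->S, B6->F, B9->S, B8->F, B10->F; outcomes B1=F, B2=S, B3=T, B6=F, B7=S, B8=F, B9=S, B10=F
union over all inputs: B1=F, B2=S, B3=T, B3=F, B4=F, B6=T, B6=F, B7=S, B7=E, B8=F, B9=S, B9=E, B10=T, B10=F (14 outcomes)
checked all size-1 subsets: none covers 14 outcomes (max 9/14)
checked all size-2 subsets: none covers 14 outcomes (max 13/14)
at size 3, {1, 2, 5} reaches all 14 outcomes; every lexicographically earlier size-3 subset fails

Answer: 1, 2, 5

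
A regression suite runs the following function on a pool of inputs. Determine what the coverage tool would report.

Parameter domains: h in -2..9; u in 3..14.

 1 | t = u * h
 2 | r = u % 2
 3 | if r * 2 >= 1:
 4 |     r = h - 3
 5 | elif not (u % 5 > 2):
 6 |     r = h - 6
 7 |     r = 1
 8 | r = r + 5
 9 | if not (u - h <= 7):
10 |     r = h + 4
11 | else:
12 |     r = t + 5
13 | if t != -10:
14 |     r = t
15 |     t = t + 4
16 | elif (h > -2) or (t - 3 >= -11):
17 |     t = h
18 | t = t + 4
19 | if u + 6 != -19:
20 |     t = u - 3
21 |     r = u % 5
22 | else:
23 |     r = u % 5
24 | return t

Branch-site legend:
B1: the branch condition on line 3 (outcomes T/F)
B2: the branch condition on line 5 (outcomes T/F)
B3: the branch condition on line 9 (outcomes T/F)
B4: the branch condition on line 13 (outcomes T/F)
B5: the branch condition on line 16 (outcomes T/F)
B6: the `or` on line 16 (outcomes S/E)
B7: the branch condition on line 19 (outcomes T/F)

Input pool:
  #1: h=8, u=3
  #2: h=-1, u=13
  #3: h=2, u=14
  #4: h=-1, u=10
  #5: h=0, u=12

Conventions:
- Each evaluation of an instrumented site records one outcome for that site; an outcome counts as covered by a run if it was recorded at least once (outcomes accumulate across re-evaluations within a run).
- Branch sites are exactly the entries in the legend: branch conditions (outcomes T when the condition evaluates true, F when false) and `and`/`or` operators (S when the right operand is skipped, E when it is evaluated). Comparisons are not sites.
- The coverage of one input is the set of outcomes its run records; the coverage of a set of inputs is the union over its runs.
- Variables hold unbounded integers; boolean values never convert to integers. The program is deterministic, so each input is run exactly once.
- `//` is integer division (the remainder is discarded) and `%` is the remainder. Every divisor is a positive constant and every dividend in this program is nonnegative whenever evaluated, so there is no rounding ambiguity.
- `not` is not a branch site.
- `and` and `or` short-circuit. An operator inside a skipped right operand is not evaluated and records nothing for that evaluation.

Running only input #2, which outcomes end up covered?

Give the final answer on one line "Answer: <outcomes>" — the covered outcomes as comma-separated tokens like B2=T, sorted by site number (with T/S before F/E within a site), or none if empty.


Tracing the run of input #2 (h=-1, u=13):
  B1->T, B3->T, B4->T, B7->T
as a set, this run covers: B1=T, B3=T, B4=T, B7=T
Answer: B1=T, B3=T, B4=T, B7=T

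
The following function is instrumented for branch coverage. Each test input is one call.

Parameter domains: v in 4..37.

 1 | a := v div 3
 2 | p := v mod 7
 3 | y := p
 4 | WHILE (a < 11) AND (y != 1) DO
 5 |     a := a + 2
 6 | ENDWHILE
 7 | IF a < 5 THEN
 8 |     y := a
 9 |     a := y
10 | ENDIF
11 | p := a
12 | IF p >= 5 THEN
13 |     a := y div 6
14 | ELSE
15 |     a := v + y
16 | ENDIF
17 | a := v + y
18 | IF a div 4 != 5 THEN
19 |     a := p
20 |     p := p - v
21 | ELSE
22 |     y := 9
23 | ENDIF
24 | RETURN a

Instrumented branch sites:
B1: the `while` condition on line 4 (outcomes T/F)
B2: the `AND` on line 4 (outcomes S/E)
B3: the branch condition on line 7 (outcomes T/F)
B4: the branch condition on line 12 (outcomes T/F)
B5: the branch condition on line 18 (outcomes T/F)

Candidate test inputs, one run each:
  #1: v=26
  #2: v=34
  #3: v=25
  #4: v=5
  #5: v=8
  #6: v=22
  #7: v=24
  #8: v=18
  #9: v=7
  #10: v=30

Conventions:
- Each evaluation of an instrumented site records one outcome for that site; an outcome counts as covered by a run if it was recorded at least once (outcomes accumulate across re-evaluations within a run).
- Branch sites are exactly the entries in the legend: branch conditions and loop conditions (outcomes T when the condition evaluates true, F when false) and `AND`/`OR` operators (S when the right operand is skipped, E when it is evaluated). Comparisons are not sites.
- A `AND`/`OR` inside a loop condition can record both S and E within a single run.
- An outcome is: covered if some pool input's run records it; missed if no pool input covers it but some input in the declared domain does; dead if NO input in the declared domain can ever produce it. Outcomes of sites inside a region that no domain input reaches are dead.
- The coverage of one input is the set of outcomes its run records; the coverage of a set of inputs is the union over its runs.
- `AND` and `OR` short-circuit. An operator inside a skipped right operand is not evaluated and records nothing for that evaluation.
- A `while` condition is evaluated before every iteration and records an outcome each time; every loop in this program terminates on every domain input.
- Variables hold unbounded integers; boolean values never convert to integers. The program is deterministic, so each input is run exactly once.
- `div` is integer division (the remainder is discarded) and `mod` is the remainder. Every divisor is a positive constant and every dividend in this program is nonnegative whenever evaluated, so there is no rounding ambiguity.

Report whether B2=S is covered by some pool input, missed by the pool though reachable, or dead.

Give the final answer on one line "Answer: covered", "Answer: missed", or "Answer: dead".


B2=S is recorded by pool input(s) 1, 2, 3, 4, 7, 8, 9, 10 -> covered
Answer: covered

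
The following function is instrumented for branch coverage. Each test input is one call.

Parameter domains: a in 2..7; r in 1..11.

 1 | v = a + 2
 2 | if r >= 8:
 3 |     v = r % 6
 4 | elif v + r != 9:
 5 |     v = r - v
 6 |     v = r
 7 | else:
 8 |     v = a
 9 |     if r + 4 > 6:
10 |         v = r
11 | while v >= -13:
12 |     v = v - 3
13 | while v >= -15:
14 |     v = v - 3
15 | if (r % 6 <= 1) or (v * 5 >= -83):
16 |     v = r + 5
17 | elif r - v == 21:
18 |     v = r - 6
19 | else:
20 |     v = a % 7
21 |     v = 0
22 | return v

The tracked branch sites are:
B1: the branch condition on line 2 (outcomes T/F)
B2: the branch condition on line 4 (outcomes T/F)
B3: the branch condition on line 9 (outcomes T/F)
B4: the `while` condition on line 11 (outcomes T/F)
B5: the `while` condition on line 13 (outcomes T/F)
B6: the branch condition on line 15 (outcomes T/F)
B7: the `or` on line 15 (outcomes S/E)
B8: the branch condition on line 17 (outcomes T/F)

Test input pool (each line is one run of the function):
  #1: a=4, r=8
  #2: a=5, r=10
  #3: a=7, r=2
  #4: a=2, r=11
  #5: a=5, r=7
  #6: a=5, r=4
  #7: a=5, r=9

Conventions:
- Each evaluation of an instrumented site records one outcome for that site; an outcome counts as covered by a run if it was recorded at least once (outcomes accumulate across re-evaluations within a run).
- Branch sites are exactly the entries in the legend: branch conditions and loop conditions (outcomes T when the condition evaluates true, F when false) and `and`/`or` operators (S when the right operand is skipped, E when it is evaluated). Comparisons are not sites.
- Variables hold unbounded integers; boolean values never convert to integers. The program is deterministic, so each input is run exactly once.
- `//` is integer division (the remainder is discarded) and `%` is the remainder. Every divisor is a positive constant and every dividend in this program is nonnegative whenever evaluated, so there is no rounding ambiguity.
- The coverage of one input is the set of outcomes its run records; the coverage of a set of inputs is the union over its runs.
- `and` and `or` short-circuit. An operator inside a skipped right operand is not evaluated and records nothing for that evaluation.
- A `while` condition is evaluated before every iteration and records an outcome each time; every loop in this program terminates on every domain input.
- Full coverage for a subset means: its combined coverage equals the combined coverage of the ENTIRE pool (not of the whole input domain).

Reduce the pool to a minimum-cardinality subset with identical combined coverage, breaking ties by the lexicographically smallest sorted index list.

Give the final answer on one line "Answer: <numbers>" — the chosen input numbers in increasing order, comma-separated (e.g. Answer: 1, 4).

run #1 (a=4, r=8) records B1=T, B4=T, B4=F, B5=F, B6=T, B7=E
run #2 (a=5, r=10) records B1=T, B4=T, B4=F, B5=T, B5=F, B6=F, B7=E, B8=F
run #3 (a=7, r=2) records B1=F, B2=T, B4=T, B4=F, B5=F, B6=T, B7=E
run #4 (a=2, r=11) records B1=T, B4=T, B4=F, B5=F, B6=T, B7=E
run #5 (a=5, r=7) records B1=F, B2=T, B4=T, B4=F, B5=T, B5=F, B6=T, B7=S
run #6 (a=5, r=4) records B1=F, B2=T, B4=T, B4=F, B5=T, B5=F, B6=F, B7=E, B8=T
run #7 (a=5, r=9) records B1=T, B4=T, B4=F, B5=T, B5=F, B6=F, B7=E, B8=F
together the pool reaches 13 outcomes: B1=T, B1=F, B2=T, B4=T, B4=F, B5=T, B5=F, B6=T, B6=F, B7=S, B7=E, B8=T, B8=F
every size-1 subset falls short of the 13 outcomes (best: 9/13)
every size-2 subset falls short of the 13 outcomes (best: 12/13)
size 3: inputs {2, 5, 6} cover all 13 outcomes, and no lexicographically smaller subset of this size does

Answer: 2, 5, 6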